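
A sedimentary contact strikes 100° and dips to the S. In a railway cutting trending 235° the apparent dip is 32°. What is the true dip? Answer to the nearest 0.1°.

β = acute angle between strike 100° and section 235° = 45°.
tan δ = tan α / sin β = tan 32° / sin 45° = 0.6249 / 0.7071 = 0.8837
δ = arctan(0.8837) = 41.47°

41.5°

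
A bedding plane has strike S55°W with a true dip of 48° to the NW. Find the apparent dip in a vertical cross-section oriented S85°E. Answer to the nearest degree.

The strike is S55°W and the section trends S85°E; the acute angle between them is β = 40°.
tan(apparent dip) = tan 48° · sin 40° = 0.7139
α = arctan(0.7139) = 35.52°

36°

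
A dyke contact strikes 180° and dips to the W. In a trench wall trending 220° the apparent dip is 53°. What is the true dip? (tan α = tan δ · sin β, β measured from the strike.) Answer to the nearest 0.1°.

64.2°

β = acute angle between strike 180° and section 220° = 40°.
tan δ = tan α / sin β = tan 53° / sin 40° = 1.3270 / 0.6428 = 2.0645
δ = arctan(2.0645) = 64.16°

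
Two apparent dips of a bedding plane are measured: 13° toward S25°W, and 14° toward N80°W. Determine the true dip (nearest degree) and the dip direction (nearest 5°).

The two traces are lines in the plane: v₁ = (sin 205°·cos 13°, cos 205°·cos 13°, −sin 13°), v₂ = (sin 280°·cos 14°, cos 280°·cos 14°, −sin 14°).
The plane normal is n = v₁ × v₂ ∝ (-0.252, -0.115, 0.913).
Dip δ = arctan(|n_h|/n_z) = arctan(0.277/0.913) = 16.9°.
Dip direction = azimuth of (n_x, n_y) = atan2(-0.252, -0.115) = 245°.

true dip 17°, dip direction 245°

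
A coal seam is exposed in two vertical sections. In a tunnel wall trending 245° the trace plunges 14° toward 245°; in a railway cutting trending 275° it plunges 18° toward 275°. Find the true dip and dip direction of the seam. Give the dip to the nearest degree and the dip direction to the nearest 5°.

true dip 18°, dip direction 285°

Represent each trace as a vector plunging at its apparent dip toward its trend (east-north-up frame): v₁ = (-0.879, -0.410, -0.242), v₂ = (-0.947, 0.083, -0.309).
n = v₁ × v₂ = (-0.147, 0.043, 0.461) (taken with n_z > 0).
True dip = arccos(n_z / |n|) = arccos(0.9493) = 18.3°.
Dip direction = azimuth of (n_x, n_y) = atan2(-0.147, 0.043) = 286°.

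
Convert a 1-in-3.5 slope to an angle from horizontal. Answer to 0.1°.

tan θ = 1/3.5 = 0.2857
θ = arctan(0.2857) = 15.95°

15.9°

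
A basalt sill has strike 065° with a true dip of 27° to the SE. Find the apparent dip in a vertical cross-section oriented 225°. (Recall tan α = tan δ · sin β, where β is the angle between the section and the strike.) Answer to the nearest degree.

10°

The section lies 20° from the strike.
tan α = tan 27° × sin 20° = 0.5095 × 0.3420 = 0.1743
α = arctan(0.1743) = 9.89°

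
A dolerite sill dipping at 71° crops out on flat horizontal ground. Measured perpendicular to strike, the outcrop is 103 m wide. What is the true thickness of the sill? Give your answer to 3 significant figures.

True thickness t = w · sin(dip) = 103 × sin 71°
t = 103 × 0.9455 = 97.388 m

97.4 m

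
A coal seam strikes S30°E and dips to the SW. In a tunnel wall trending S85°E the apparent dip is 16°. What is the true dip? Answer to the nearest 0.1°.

19.3°

β = acute angle between strike S30°E and section S85°E = 55°.
tan δ = tan α / sin β = tan 16° / sin 55° = 0.2867 / 0.8192 = 0.3501
true dip = arctan 0.3501 = 19.29°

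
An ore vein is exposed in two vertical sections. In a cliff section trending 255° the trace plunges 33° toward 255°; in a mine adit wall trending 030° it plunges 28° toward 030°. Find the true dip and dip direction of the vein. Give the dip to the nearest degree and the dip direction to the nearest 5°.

true dip 57°, dip direction 320°

Each apparent-dip line lies in the plane. As unit vectors (x east, y north, z up), v₁ plunges 33°→255° and v₂ plunges 28°→030°.
The plane normal is n = v₁ × v₂ ∝ (-0.518, 0.621, 0.524).
tan δ = √(n_x²+n_y²)/n_z = 0.809/0.524, so δ = 57.1°.
The horizontal component of n points toward azimuth atan2(n_x, n_y) = 320°, the dip direction.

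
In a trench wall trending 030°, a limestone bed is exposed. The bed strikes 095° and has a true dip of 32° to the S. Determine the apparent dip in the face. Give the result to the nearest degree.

Angle between strike (095°) and section (030°): β = 65°.
tan(apparent dip) = tan 32° · sin 65° = 0.5663
α = arctan(0.5663) = 29.52°

30°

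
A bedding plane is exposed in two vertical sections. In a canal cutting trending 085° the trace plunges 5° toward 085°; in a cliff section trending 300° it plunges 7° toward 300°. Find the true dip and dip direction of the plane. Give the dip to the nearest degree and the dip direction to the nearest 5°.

true dip 19°, dip direction 010°

Each apparent-dip line lies in the plane. As unit vectors (x east, y north, z up), v₁ plunges 5°→085° and v₂ plunges 7°→300°.
n = v₁ × v₂ = (0.033, 0.196, 0.567) (taken with n_z > 0).
True dip = arccos(n_z / |n|) = arccos(0.9438) = 19.3°.
Dip direction = azimuth of (n_x, n_y) = atan2(0.033, 0.196) = 9°.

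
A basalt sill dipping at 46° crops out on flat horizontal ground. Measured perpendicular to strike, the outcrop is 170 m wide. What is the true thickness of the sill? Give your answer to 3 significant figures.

True thickness t = w · sin(dip) = 170 × sin 46°
t = 170 × 0.7193 = 122.288 m

122 m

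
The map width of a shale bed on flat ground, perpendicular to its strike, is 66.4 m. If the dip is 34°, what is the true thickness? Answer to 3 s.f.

True thickness t = w · sin(dip) = 66.4 × sin 34°
t = 66.4 × 0.5592 = 37.130 m

37.1 m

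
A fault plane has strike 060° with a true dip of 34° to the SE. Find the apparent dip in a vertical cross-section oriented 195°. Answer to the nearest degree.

The section lies 45° from the strike.
tan α = tan 34° × sin 45° = 0.6745 × 0.7071 = 0.4769
α = arctan(0.4769) = 25.50°

25°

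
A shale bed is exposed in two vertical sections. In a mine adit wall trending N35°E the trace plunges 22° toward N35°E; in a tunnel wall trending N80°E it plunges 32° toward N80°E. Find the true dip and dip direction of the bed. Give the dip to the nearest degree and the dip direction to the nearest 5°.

true dip 32°, dip direction 085°

Represent each trace as a vector plunging at its apparent dip toward its trend (east-north-up frame): v₁ = (0.532, 0.760, -0.375), v₂ = (0.835, 0.147, -0.530).
The plane normal is n = v₁ × v₂ ∝ (0.347, 0.031, 0.556).
tan δ = √(n_x²+n_y²)/n_z = 0.349/0.556, so δ = 32.1°.
The horizontal component of n points toward azimuth atan2(n_x, n_y) = 85°, the dip direction.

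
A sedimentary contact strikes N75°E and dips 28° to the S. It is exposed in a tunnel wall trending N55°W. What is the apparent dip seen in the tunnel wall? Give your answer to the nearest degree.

22°

Angle between strike (N75°E) and section (N55°W): β = 50°.
tan(apparent dip) = tan 28° · sin 50° = 0.4073
α = arctan(0.4073) = 22.16°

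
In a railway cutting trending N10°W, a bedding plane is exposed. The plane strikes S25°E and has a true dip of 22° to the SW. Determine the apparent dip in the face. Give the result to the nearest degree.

Angle between strike (S25°E) and section (N10°W): β = 15°.
tan α = tan 22° × sin 15° = 0.4040 × 0.2588 = 0.1046
apparent dip = arctan 0.1046 = 5.97°

6°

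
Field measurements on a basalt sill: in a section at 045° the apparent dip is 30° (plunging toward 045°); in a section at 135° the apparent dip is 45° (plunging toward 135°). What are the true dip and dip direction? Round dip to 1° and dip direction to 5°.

true dip 49°, dip direction 105°

Represent each trace as a vector plunging at its apparent dip toward its trend (east-north-up frame): v₁ = (0.612, 0.612, -0.500), v₂ = (0.500, -0.500, -0.707).
n = v₁ × v₂ = (0.683, -0.183, 0.612) (taken with n_z > 0).
tan δ = √(n_x²+n_y²)/n_z = 0.707/0.612, so δ = 49.1°.
Dip direction = atan2(0.683, -0.183) = 105° (azimuth of n's horizontal projection).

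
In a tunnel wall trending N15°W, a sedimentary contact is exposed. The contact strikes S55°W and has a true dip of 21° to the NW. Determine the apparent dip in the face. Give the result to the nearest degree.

The strike is S55°W and the section trends N15°W; the acute angle between them is β = 70°.
tan α = tan 21° × sin 70° = 0.3839 × 0.9397 = 0.3607
apparent dip = arctan 0.3607 = 19.84°

20°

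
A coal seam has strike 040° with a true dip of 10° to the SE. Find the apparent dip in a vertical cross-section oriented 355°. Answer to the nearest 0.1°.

Angle between strike (040°) and section (355°): β = 45°.
tan α = tan 10° × sin 45° = 0.1763 × 0.7071 = 0.1247
α = arctan(0.1247) = 7.11°

7.1°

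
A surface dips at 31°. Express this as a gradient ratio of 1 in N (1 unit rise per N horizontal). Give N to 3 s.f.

1 in 1.66

1 : N means tan θ = 1/N, so N = 1/tan 31° = 1/0.6009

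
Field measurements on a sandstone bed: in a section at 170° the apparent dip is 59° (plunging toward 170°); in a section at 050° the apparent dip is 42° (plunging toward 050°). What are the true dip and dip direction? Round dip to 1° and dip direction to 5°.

Each apparent-dip line lies in the plane. As unit vectors (x east, y north, z up), v₁ plunges 59°→170° and v₂ plunges 42°→050°.
Cross product v₁ × v₂ gives the pole to the plane: n ∝ (0.749, -0.428, 0.331).
True dip = arccos(n_z / |n|) = arccos(0.3587) = 69.0°.
Dip direction = azimuth of (n_x, n_y) = atan2(0.749, -0.428) = 120°.

true dip 69°, dip direction 120°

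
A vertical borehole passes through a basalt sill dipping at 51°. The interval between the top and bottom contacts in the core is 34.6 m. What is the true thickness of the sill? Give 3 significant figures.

21.8 m

True thickness t = h · cos(dip) = 34.6 × cos 51°
t = 34.6 × 0.6293 = 21.774 m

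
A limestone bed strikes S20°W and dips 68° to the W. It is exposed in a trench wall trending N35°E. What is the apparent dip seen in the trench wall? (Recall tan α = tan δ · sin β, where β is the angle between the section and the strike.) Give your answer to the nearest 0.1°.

The section lies 15° from the strike.
tan(apparent dip) = tan 68° · sin 15° = 0.6406
apparent dip = arctan 0.6406 = 32.64°

32.6°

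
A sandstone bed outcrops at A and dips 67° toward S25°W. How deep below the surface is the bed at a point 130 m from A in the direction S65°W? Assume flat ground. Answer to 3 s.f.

The hole lies 40° from the dip direction, so the down-dip offset is 130 × cos 40° = 99.59 m.
Depth = down-dip offset × tan(dip) = 99.59 × tan 67° = 99.59 × 2.3559
Depth = 234.61 m

235 m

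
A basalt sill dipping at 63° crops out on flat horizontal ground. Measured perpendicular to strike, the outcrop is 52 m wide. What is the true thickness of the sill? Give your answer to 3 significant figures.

True thickness t = w · sin(dip) = 52 × sin 63°
t = 52 × 0.8910 = 46.332 m

46.3 m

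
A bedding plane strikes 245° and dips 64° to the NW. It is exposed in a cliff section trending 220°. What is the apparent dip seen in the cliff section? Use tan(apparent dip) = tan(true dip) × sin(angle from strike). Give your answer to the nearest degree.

41°

The section lies 25° from the strike.
tan(apparent dip) = tan 64° · sin 25° = 0.8665
apparent dip = arctan 0.8665 = 40.91°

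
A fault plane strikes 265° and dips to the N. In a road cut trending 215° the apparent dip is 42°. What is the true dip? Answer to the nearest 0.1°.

49.6°

The section is 50° from the strike.
tan(true dip) = tan 42° / sin 50° = 1.1754
δ = arctan(1.1754) = 49.61°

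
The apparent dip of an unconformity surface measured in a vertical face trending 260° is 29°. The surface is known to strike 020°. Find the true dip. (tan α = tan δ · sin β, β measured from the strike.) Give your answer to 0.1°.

32.6°

The section is 60° from the strike.
tan δ = tan α / sin β = tan 29° / sin 60° = 0.5543 / 0.8660 = 0.6401
δ = arctan(0.6401) = 32.62°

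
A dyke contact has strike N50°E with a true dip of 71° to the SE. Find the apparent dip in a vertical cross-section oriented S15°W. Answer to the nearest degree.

The section lies 35° from the strike.
tan α = tan 71° × sin 35° = 2.9042 × 0.5736 = 1.6658
apparent dip = arctan 1.6658 = 59.02°

59°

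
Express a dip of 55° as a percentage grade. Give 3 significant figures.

143%

grade % = 100 × tan 55° = 100 × 1.4281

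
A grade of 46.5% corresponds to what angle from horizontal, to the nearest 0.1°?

24.9°

tan θ = 46.5/100 = 0.4650
θ = arctan(0.4650) = 24.94°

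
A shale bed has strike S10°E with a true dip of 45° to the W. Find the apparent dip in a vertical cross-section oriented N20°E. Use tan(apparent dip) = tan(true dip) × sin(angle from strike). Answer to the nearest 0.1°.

26.6°

The section lies 30° from the strike.
tan(apparent dip) = tan 45° · sin 30° = 0.5000
apparent dip = arctan 0.5000 = 26.57°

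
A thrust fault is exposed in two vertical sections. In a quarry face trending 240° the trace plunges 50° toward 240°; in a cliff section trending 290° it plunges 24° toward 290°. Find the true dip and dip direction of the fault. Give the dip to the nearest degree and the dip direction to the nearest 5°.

true dip 52°, dip direction 220°

Each apparent-dip line lies in the plane. As unit vectors (x east, y north, z up), v₁ plunges 50°→240° and v₂ plunges 24°→290°.
Cross product v₁ × v₂ gives the pole to the plane: n ∝ (-0.370, -0.431, 0.450).
Dip δ = arctan(|n_h|/n_z) = arctan(0.568/0.450) = 51.6°.
Dip direction = atan2(-0.370, -0.431) = 221° (azimuth of n's horizontal projection).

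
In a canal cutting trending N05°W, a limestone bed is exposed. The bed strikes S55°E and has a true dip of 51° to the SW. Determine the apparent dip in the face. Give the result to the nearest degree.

43°

The strike is S55°E and the section trends N05°W; the acute angle between them is β = 50°.
tan α = tan 51° × sin 50° = 1.2349 × 0.7660 = 0.9460
α = arctan(0.9460) = 43.41°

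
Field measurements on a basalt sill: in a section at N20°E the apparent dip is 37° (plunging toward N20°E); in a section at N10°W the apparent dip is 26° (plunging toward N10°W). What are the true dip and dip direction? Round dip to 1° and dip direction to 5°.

true dip 39°, dip direction 045°

Represent each trace as a vector plunging at its apparent dip toward its trend (east-north-up frame): v₁ = (0.273, 0.750, -0.602), v₂ = (-0.156, 0.885, -0.438).
The plane normal is n = v₁ × v₂ ∝ (0.204, 0.214, 0.359).
tan δ = √(n_x²+n_y²)/n_z = 0.295/0.359, so δ = 39.4°.
Dip direction = atan2(0.204, 0.214) = 44° (azimuth of n's horizontal projection).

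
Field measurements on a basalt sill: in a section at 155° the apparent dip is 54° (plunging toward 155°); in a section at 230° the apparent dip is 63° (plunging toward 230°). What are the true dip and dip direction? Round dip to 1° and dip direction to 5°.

true dip 65°, dip direction 205°

Each apparent-dip line lies in the plane. As unit vectors (x east, y north, z up), v₁ plunges 54°→155° and v₂ plunges 63°→230°.
The plane normal is n = v₁ × v₂ ∝ (-0.239, -0.503, 0.258).
Dip δ = arctan(|n_h|/n_z) = arctan(0.556/0.258) = 65.1°.
The horizontal component of n points toward azimuth atan2(n_x, n_y) = 205°, the dip direction.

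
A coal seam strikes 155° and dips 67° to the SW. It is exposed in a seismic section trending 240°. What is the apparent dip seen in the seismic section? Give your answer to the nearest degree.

67°

The strike is 155° and the section trends 240°; the acute angle between them is β = 85°.
tan(apparent dip) = tan 67° · sin 85° = 2.3469
α = arctan(2.3469) = 66.92°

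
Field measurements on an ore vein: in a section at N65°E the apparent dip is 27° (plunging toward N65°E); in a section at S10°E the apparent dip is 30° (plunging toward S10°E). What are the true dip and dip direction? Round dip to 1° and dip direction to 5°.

Represent each trace as a vector plunging at its apparent dip toward its trend (east-north-up frame): v₁ = (0.808, 0.377, -0.454), v₂ = (0.150, -0.853, -0.500).
n = v₁ × v₂ = (0.575, -0.335, 0.745) (taken with n_z > 0).
tan δ = √(n_x²+n_y²)/n_z = 0.666/0.745, so δ = 41.8°.
Dip direction = atan2(0.575, -0.335) = 120° (azimuth of n's horizontal projection).

true dip 42°, dip direction 120°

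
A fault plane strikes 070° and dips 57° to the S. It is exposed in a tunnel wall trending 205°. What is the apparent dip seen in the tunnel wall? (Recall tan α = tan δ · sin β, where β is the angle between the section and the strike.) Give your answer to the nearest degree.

47°

The section lies 45° from the strike.
tan α = tan 57° × sin 45° = 1.5399 × 0.7071 = 1.0888
α = arctan(1.0888) = 47.44°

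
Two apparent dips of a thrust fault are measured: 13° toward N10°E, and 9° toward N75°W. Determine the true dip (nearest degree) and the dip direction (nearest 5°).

Represent each trace as a vector plunging at its apparent dip toward its trend (east-north-up frame): v₁ = (0.169, 0.960, -0.225), v₂ = (-0.954, 0.256, -0.156).
Cross product v₁ × v₂ gives the pole to the plane: n ∝ (-0.093, 0.241, 0.959).
True dip = arccos(n_z / |n|) = arccos(0.9656) = 15.1°.
Dip direction = azimuth of (n_x, n_y) = atan2(-0.093, 0.241) = 339°.

true dip 15°, dip direction 340°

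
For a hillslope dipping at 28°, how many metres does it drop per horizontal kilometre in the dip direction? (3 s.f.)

drop per km = 1000 × tan 28° = 1000 × 0.5317

532 m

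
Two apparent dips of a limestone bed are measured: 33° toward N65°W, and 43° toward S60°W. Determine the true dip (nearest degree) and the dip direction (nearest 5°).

true dip 43°, dip direction 250°

The two traces are lines in the plane: v₁ = (sin 295°·cos 33°, cos 295°·cos 33°, −sin 33°), v₂ = (sin 240°·cos 43°, cos 240°·cos 43°, −sin 43°).
The plane normal is n = v₁ × v₂ ∝ (-0.441, -0.173, 0.502).
tan δ = √(n_x²+n_y²)/n_z = 0.474/0.502, so δ = 43.3°.
The horizontal component of n points toward azimuth atan2(n_x, n_y) = 249°, the dip direction.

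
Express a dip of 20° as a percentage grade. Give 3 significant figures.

36.4%

grade % = 100 × tan 20° = 100 × 0.3640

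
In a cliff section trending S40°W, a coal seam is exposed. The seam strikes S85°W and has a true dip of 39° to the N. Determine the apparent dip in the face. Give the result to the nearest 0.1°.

29.8°

The section lies 45° from the strike.
tan(apparent dip) = tan 39° · sin 45° = 0.5726
apparent dip = arctan 0.5726 = 29.80°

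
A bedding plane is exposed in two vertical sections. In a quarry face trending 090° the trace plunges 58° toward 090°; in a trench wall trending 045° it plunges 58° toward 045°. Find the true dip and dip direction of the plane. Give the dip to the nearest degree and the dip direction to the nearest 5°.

Represent each trace as a vector plunging at its apparent dip toward its trend (east-north-up frame): v₁ = (0.530, 0.000, -0.848), v₂ = (0.375, 0.375, -0.848).
The plane normal is n = v₁ × v₂ ∝ (0.318, 0.132, 0.199).
True dip = arccos(n_z / |n|) = arccos(0.5000) = 60.0°.
The horizontal component of n points toward azimuth atan2(n_x, n_y) = 68°, the dip direction.

true dip 60°, dip direction 070°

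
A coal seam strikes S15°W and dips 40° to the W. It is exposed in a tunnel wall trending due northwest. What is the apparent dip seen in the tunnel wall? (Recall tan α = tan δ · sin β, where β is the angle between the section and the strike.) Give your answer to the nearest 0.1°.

36.0°

Angle between strike (S15°W) and section (due northwest): β = 60°.
tan(apparent dip) = tan 40° · sin 60° = 0.7267
apparent dip = arctan 0.7267 = 36.01°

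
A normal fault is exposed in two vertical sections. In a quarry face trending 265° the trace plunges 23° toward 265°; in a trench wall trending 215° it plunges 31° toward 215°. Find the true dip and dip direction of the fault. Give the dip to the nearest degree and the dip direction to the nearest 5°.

The two traces are lines in the plane: v₁ = (sin 265°·cos 23°, cos 265°·cos 23°, −sin 23°), v₂ = (sin 215°·cos 31°, cos 215°·cos 31°, −sin 31°).
n = v₁ × v₂ = (-0.233, -0.280, 0.604) (taken with n_z > 0).
Dip δ = arctan(|n_h|/n_z) = arctan(0.364/0.604) = 31.1°.
The horizontal component of n points toward azimuth atan2(n_x, n_y) = 220°, the dip direction.

true dip 31°, dip direction 220°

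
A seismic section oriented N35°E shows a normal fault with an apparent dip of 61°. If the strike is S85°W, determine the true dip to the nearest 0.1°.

67.0°

β = acute angle between strike S85°W and section N35°E = 50°.
tan δ = tan α / sin β = tan 61° / sin 50° = 1.8040 / 0.7660 = 2.3550
δ = arctan(2.3550) = 66.99°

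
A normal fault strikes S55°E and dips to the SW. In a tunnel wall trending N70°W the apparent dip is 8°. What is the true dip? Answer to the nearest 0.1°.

The section is 15° from the strike.
tan(true dip) = tan 8° / sin 15° = 0.5430
true dip = arctan 0.5430 = 28.50°

28.5°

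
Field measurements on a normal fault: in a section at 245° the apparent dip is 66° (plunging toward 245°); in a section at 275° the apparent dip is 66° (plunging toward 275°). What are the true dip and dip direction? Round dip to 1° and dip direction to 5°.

true dip 67°, dip direction 260°

Represent each trace as a vector plunging at its apparent dip toward its trend (east-north-up frame): v₁ = (-0.369, -0.172, -0.914), v₂ = (-0.405, 0.035, -0.914).
Cross product v₁ × v₂ gives the pole to the plane: n ∝ (-0.189, -0.033, 0.083).
tan δ = √(n_x²+n_y²)/n_z = 0.192/0.083, so δ = 66.7°.
Dip direction = atan2(-0.189, -0.033) = 260° (azimuth of n's horizontal projection).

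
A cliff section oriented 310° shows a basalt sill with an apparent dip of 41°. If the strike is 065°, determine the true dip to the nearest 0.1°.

43.8°

β = acute angle between strike 065° and section 310° = 65°.
tan δ = tan α / sin β = tan 41° / sin 65° = 0.8693 / 0.9063 = 0.9592
δ = arctan(0.9592) = 43.81°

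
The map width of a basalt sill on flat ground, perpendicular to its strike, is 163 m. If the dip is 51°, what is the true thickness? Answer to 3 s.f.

True thickness t = w · sin(dip) = 163 × sin 51°
t = 163 × 0.7771 = 126.675 m

127 m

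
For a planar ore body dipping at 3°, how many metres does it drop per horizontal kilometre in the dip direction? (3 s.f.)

drop per km = 1000 × tan 3° = 1000 × 0.0524

52.4 m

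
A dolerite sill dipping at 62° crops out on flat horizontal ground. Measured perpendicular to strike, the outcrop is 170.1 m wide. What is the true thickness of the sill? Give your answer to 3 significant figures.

150 m

True thickness t = w · sin(dip) = 170.1 × sin 62°
t = 170.1 × 0.8829 = 150.189 m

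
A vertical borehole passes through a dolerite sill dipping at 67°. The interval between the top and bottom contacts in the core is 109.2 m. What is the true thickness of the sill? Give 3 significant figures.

42.7 m

True thickness t = h · cos(dip) = 109.2 × cos 67°
t = 109.2 × 0.3907 = 42.668 m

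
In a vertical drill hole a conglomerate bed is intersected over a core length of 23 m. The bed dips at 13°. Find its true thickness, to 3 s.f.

22.4 m

True thickness t = h · cos(dip) = 23 × cos 13°
t = 23 × 0.9744 = 22.411 m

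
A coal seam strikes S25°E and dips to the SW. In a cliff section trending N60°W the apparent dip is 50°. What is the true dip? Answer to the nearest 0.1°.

64.3°

The section is 35° from the strike.
tan δ = tan α / sin β = tan 50° / sin 35° = 1.1918 / 0.5736 = 2.0778
true dip = arctan 2.0778 = 64.30°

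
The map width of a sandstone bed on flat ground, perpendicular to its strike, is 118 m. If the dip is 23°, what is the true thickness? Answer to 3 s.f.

True thickness t = w · sin(dip) = 118 × sin 23°
t = 118 × 0.3907 = 46.106 m

46.1 m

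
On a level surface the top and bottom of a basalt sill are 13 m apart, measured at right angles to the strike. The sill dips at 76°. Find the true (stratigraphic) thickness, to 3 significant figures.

True thickness t = w · sin(dip) = 13 × sin 76°
t = 13 × 0.9703 = 12.614 m

12.6 m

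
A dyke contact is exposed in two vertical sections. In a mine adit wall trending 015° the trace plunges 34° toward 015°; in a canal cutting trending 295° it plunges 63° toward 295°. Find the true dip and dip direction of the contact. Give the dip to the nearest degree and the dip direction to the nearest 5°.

true dip 63°, dip direction 305°

Each apparent-dip line lies in the plane. As unit vectors (x east, y north, z up), v₁ plunges 34°→015° and v₂ plunges 63°→295°.
The plane normal is n = v₁ × v₂ ∝ (-0.606, 0.421, 0.371).
True dip = arccos(n_z / |n|) = arccos(0.4487) = 63.3°.
Dip direction = azimuth of (n_x, n_y) = atan2(-0.606, 0.421) = 305°.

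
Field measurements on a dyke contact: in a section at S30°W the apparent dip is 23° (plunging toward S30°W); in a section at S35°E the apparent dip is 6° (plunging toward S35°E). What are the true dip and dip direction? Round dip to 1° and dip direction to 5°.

true dip 23°, dip direction 220°

The two traces are lines in the plane: v₁ = (sin 210°·cos 23°, cos 210°·cos 23°, −sin 23°), v₂ = (sin 145°·cos 6°, cos 145°·cos 6°, −sin 6°).
Cross product v₁ × v₂ gives the pole to the plane: n ∝ (-0.235, -0.271, 0.830).
Dip δ = arctan(|n_h|/n_z) = arctan(0.359/0.830) = 23.4°.
Dip direction = atan2(-0.235, -0.271) = 221° (azimuth of n's horizontal projection).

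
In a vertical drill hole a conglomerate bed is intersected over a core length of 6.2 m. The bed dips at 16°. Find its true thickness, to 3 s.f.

5.96 m

True thickness t = h · cos(dip) = 6.2 × cos 16°
t = 6.2 × 0.9613 = 5.960 m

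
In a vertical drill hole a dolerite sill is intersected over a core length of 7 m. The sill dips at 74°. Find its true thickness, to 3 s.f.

True thickness t = h · cos(dip) = 7 × cos 74°
t = 7 × 0.2756 = 1.929 m

1.93 m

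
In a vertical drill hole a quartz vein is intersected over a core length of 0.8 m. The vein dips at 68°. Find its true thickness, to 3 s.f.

0.300 m

True thickness t = h · cos(dip) = 0.8 × cos 68°
t = 0.8 × 0.3746 = 0.300 m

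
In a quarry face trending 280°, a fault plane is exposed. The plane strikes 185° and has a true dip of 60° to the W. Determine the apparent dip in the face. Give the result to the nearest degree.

60°

The strike is 185° and the section trends 280°; the acute angle between them is β = 85°.
tan(apparent dip) = tan 60° · sin 85° = 1.7255
apparent dip = arctan 1.7255 = 59.91°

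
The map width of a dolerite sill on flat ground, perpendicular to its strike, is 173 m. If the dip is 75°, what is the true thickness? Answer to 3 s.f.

True thickness t = w · sin(dip) = 173 × sin 75°
t = 173 × 0.9659 = 167.105 m

167 m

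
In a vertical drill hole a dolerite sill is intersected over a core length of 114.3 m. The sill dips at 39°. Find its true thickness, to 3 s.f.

88.8 m

True thickness t = h · cos(dip) = 114.3 × cos 39°
t = 114.3 × 0.7771 = 88.828 m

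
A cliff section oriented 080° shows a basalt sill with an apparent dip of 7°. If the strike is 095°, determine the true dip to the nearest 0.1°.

25.4°

β = acute angle between strike 095° and section 080° = 15°.
tan δ = tan α / sin β = tan 7° / sin 15° = 0.1228 / 0.2588 = 0.4744
true dip = arctan 0.4744 = 25.38°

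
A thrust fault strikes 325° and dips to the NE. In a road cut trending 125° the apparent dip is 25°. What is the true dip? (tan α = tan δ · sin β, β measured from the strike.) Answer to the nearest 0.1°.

53.7°

β = acute angle between strike 325° and section 125° = 20°.
tan δ = tan α / sin β = tan 25° / sin 20° = 0.4663 / 0.3420 = 1.3634
true dip = arctan 1.3634 = 53.74°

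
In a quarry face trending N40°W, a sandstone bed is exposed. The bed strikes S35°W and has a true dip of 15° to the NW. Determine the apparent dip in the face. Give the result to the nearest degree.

15°

The strike is S35°W and the section trends N40°W; the acute angle between them is β = 75°.
tan α = tan 15° × sin 75° = 0.2679 × 0.9659 = 0.2588
apparent dip = arctan 0.2588 = 14.51°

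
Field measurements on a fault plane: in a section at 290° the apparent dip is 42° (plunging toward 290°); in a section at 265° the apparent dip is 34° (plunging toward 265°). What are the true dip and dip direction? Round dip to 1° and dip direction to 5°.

The two traces are lines in the plane: v₁ = (sin 290°·cos 42°, cos 290°·cos 42°, −sin 42°), v₂ = (sin 265°·cos 34°, cos 265°·cos 34°, −sin 34°).
The plane normal is n = v₁ × v₂ ∝ (-0.190, 0.162, 0.260).
tan δ = √(n_x²+n_y²)/n_z = 0.250/0.260, so δ = 43.9°.
The horizontal component of n points toward azimuth atan2(n_x, n_y) = 310°, the dip direction.

true dip 44°, dip direction 310°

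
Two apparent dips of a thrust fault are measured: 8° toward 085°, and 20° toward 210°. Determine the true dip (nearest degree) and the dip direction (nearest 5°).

Each apparent-dip line lies in the plane. As unit vectors (x east, y north, z up), v₁ plunges 8°→085° and v₂ plunges 20°→210°.
The plane normal is n = v₁ × v₂ ∝ (0.143, -0.403, 0.762).
True dip = arccos(n_z / |n|) = arccos(0.8723) = 29.3°.
Dip direction = atan2(0.143, -0.403) = 160° (azimuth of n's horizontal projection).

true dip 29°, dip direction 160°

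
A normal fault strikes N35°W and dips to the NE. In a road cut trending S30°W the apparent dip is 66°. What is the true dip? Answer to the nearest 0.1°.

68.0°

β = acute angle between strike N35°W and section S30°W = 65°.
tan δ = tan α / sin β = tan 66° / sin 65° = 2.2460 / 0.9063 = 2.4782
δ = arctan(2.4782) = 68.03°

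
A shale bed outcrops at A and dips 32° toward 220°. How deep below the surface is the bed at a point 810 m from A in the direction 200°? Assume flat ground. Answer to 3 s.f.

The hole lies 20° from the dip direction, so the down-dip offset is 810 × cos 20° = 761.15 m.
Depth = down-dip offset × tan(dip) = 761.15 × tan 32° = 761.15 × 0.6249
Depth = 475.62 m

476 m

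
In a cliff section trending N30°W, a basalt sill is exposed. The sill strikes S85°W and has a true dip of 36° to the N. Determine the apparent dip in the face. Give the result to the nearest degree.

33°

Angle between strike (S85°W) and section (N30°W): β = 65°.
tan(apparent dip) = tan 36° · sin 65° = 0.6585
α = arctan(0.6585) = 33.36°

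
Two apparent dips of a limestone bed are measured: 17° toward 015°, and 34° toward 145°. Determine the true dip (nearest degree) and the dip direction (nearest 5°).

true dip 50°, dip direction 090°

The two traces are lines in the plane: v₁ = (sin 15°·cos 17°, cos 15°·cos 17°, −sin 17°), v₂ = (sin 145°·cos 34°, cos 145°·cos 34°, −sin 34°).
The plane normal is n = v₁ × v₂ ∝ (0.715, 0.001, 0.607).
True dip = arccos(n_z / |n|) = arccos(0.6473) = 49.7°.
The horizontal component of n points toward azimuth atan2(n_x, n_y) = 90°, the dip direction.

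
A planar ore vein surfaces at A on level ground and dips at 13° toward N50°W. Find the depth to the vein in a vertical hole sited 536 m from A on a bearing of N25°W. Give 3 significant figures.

112 m

The hole lies 25° from the dip direction, so the down-dip offset is 536 × cos 25° = 485.78 m.
Depth = down-dip offset × tan(dip) = 485.78 × tan 13° = 485.78 × 0.2309
Depth = 112.15 m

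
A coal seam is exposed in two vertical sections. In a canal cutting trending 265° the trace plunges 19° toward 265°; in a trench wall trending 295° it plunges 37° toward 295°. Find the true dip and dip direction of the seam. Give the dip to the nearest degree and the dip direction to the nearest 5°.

true dip 44°, dip direction 335°

Each apparent-dip line lies in the plane. As unit vectors (x east, y north, z up), v₁ plunges 19°→265° and v₂ plunges 37°→295°.
Cross product v₁ × v₂ gives the pole to the plane: n ∝ (-0.159, 0.331, 0.378).
Dip δ = arctan(|n_h|/n_z) = arctan(0.368/0.378) = 44.2°.
Dip direction = atan2(-0.159, 0.331) = 334° (azimuth of n's horizontal projection).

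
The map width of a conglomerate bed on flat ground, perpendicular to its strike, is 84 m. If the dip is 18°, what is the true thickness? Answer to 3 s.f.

True thickness t = w · sin(dip) = 84 × sin 18°
t = 84 × 0.3090 = 25.957 m

26.0 m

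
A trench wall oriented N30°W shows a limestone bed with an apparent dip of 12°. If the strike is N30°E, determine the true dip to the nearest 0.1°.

The section is 60° from the strike.
tan(true dip) = tan 12° / sin 60° = 0.2454
δ = arctan(0.2454) = 13.79°

13.8°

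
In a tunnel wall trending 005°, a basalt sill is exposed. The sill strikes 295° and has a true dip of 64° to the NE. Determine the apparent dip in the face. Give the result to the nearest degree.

63°

The section lies 70° from the strike.
tan α = tan 64° × sin 70° = 2.0503 × 0.9397 = 1.9267
apparent dip = arctan 1.9267 = 62.57°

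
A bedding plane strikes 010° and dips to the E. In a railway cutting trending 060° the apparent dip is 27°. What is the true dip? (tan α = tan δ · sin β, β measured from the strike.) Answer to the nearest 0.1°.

33.6°

β = acute angle between strike 010° and section 060° = 50°.
tan δ = tan α / sin β = tan 27° / sin 50° = 0.5095 / 0.7660 = 0.6651
δ = arctan(0.6651) = 33.63°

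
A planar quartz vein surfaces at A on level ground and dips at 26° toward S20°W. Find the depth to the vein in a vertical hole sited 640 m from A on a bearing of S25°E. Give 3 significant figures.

The hole lies 45° from the dip direction, so the down-dip offset is 640 × cos 45° = 452.55 m.
Depth = down-dip offset × tan(dip) = 452.55 × tan 26° = 452.55 × 0.4877
Depth = 220.72 m

221 m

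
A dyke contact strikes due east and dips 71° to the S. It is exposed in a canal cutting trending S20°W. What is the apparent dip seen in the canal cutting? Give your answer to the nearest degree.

Angle between strike (due east) and section (S20°W): β = 70°.
tan(apparent dip) = tan 71° · sin 70° = 2.7291
α = arctan(2.7291) = 69.88°

70°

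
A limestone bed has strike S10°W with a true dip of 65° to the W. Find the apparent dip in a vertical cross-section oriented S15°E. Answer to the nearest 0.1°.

42.2°

The section lies 25° from the strike.
tan(apparent dip) = tan 65° · sin 25° = 0.9063
apparent dip = arctan 0.9063 = 42.19°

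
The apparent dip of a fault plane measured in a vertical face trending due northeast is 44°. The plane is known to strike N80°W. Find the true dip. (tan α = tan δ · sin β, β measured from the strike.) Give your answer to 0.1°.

β = acute angle between strike N80°W and section due northeast = 55°.
tan(true dip) = tan 44° / sin 55° = 1.1789
true dip = arctan 1.1789 = 49.69°

49.7°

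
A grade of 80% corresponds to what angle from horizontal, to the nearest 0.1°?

tan θ = 80/100 = 0.8000
θ = arctan(0.8000) = 38.66°

38.7°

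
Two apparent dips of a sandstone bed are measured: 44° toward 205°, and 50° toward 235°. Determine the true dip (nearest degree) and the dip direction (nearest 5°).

true dip 50°, dip direction 240°

Each apparent-dip line lies in the plane. As unit vectors (x east, y north, z up), v₁ plunges 44°→205° and v₂ plunges 50°→235°.
The plane normal is n = v₁ × v₂ ∝ (-0.243, -0.133, 0.231).
True dip = arccos(n_z / |n|) = arccos(0.6405) = 50.2°.
The horizontal component of n points toward azimuth atan2(n_x, n_y) = 241°, the dip direction.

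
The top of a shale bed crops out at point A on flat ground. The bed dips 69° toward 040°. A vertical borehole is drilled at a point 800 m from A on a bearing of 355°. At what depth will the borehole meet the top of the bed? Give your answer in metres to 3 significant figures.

The hole lies 45° from the dip direction, so the down-dip offset is 800 × cos 45° = 565.69 m.
Depth = down-dip offset × tan(dip) = 565.69 × tan 69° = 565.69 × 2.6051
Depth = 1473.66 m

1470 m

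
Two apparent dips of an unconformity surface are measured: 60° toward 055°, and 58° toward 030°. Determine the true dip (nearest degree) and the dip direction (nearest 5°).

true dip 60°, dip direction 055°

Each apparent-dip line lies in the plane. As unit vectors (x east, y north, z up), v₁ plunges 60°→055° and v₂ plunges 58°→030°.
Cross product v₁ × v₂ gives the pole to the plane: n ∝ (0.154, 0.118, 0.112).
tan δ = √(n_x²+n_y²)/n_z = 0.194/0.112, so δ = 60.0°.
Dip direction = azimuth of (n_x, n_y) = atan2(0.154, 0.118) = 53°.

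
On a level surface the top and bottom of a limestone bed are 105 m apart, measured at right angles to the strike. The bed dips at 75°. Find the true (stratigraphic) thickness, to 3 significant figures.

101 m

True thickness t = w · sin(dip) = 105 × sin 75°
t = 105 × 0.9659 = 101.422 m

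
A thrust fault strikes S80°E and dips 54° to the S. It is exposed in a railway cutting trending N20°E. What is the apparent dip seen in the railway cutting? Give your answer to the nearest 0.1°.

53.6°

Angle between strike (S80°E) and section (N20°E): β = 80°.
tan(apparent dip) = tan 54° · sin 80° = 1.3555
α = arctan(1.3555) = 53.58°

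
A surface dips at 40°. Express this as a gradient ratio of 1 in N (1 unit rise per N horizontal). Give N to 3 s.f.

1 in 1.19

1 : N means tan θ = 1/N, so N = 1/tan 40° = 1/0.8391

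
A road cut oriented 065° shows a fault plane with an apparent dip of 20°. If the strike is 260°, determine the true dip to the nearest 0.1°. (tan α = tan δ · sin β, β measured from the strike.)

β = acute angle between strike 260° and section 065° = 15°.
tan(true dip) = tan 20° / sin 15° = 1.4063
δ = arctan(1.4063) = 54.58°

54.6°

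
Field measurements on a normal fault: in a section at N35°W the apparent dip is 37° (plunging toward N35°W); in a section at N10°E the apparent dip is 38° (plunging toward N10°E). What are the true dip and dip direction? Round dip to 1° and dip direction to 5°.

Represent each trace as a vector plunging at its apparent dip toward its trend (east-north-up frame): v₁ = (-0.458, 0.654, -0.602), v₂ = (0.137, 0.776, -0.616).
n = v₁ × v₂ = (-0.064, 0.364, 0.445) (taken with n_z > 0).
tan δ = √(n_x²+n_y²)/n_z = 0.370/0.445, so δ = 39.7°.
Dip direction = atan2(-0.064, 0.364) = 350° (azimuth of n's horizontal projection).

true dip 40°, dip direction 350°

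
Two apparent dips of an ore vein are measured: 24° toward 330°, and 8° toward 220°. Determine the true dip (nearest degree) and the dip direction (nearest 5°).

Represent each trace as a vector plunging at its apparent dip toward its trend (east-north-up frame): v₁ = (-0.457, 0.791, -0.407), v₂ = (-0.637, -0.759, -0.139).
n = v₁ × v₂ = (-0.419, 0.195, 0.850) (taken with n_z > 0).
tan δ = √(n_x²+n_y²)/n_z = 0.462/0.850, so δ = 28.5°.
Dip direction = azimuth of (n_x, n_y) = atan2(-0.419, 0.195) = 295°.

true dip 29°, dip direction 295°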